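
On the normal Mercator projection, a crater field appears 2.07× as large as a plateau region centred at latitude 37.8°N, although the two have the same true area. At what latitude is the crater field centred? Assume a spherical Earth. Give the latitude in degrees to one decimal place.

For equal true areas on Mercator, apparent areas scale as sec²φ, so the ratio is cos²φ₂ / cos²φ₁.
cos²φ₂ / cos²φ₁ = 2.07  ⇒  cos φ₁ = cos 37.8° / √2.07 = 0.7902/1.439 = 0.5492.
φ₁ = arccos(0.5492) ≈ 56.7°.

56.7°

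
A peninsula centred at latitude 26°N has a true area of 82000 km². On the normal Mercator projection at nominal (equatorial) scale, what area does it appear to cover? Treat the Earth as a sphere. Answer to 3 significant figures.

102000 km²

The Mercator projection is conformal; its linear scale factor is the same in every direction and equals sec φ = 1/cos φ.
Areal scale = k² = sec²φ = 1/cos²(26°) = 1/0.8988² = 1.238.
Apparent area = 82000 × 1.238 ≈ 102000 km².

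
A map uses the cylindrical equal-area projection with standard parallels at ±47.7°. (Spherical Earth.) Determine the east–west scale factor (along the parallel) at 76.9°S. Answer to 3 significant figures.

A cylindrical equal-area projection with standard parallel φ₀ has meridian scale h = cos φ / cos φ₀ and parallel scale k = cos φ₀ / cos φ (so areas are preserved, h·k = 1).
k = cos 47.7° / cos 76.9° = 0.6730/0.2267 = 2.969.

2.97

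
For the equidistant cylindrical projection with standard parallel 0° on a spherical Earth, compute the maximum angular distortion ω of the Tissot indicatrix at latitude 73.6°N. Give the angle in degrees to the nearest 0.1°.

Plate carrée maps x = Rλ, y = Rφ. The meridian scale is h = 1 and the parallel scale is k = 1/cos φ = sec φ.
At 73.6°: h = 1.000, k = 3.542; principal scales a = 3.542, b = 1.000.
sin(ω/2) = (a − b)/(a + b) = 2.542/4.542 = 0.5596, so ω = 2 arcsin(0.5596) ≈ 68.1°.

68.1°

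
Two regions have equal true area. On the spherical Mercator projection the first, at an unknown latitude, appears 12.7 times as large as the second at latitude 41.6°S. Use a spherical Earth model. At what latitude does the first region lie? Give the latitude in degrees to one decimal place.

Mercator areal scale is sec²φ, so apparent-area ratio = sec²φ₁ / sec²φ₂ = cos²φ₂ / cos²φ₁.
cos²φ₂ / cos²φ₁ = 12.7  ⇒  cos φ₁ = cos 41.6° / √12.7 = 0.7478/3.564 = 0.2098.
φ₁ = arccos(0.2098) ≈ 77.9°.

77.9°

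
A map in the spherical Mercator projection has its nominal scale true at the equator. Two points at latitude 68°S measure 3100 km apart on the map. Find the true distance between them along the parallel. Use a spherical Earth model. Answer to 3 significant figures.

1160 km

For Mercator, h = k = sec φ (a conformal cylindrical projection has a single point scale, 1/cos φ).
Along the parallel at 68°, map distances are exaggerated by k = sec 68° = 2.669.
True distance = 3100 / 2.669 = 3100 × cos 68° ≈ 1160 km.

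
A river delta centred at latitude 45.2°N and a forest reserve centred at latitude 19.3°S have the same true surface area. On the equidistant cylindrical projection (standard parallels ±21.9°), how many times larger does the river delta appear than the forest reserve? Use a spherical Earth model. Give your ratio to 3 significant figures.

1.34

In the equirectangular projection with standard parallel φ₀ = 21.9° (x = Rλ cos φ₀, y = Rφ), meridians are true-scale (h = 1) and the parallel scale is k = cos φ₀ / cos φ.
Areal scale at 45.2°: h·k = 1.000 × 1.317 = 1.317.
Areal scale at 19.3°: h·k = 1.000 × 0.9831 = 0.9831.
Ratio = 1.317/0.9831 ≈ 1.34.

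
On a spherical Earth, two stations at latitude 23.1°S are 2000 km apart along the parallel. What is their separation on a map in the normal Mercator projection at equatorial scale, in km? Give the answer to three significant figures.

2170 km

The Mercator projection is conformal; its linear scale factor is the same in every direction and equals sec φ = 1/cos φ.
Along the parallel, k = sec 23.1° = 1/0.9198 = 1.087.
Map distance = 2000 × 1.087 ≈ 2170 km.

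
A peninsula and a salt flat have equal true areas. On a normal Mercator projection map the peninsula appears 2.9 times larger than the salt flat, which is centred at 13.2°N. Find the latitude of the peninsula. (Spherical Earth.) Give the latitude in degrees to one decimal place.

55.1°

On Mercator, (apparent₁)/(apparent₂) = sec²φ₁ / sec²φ₂ when true areas are equal.
cos²φ₂ / cos²φ₁ = 2.9  ⇒  cos φ₁ = cos 13.2° / √2.9 = 0.9736/1.703 = 0.5717.
φ₁ = arccos(0.5717) ≈ 55.1°.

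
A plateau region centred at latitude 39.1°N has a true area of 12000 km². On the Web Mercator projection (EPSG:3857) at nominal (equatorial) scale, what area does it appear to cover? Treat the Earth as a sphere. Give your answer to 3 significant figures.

19900 km²

Mercator is conformal, so the point scale is isotropic: h = k = sec φ = 1/cos φ.
Areal scale = k² = sec²φ = 1/cos²(39.1°) = 1/0.7760² = 1.660.
Apparent area = 12000 × 1.660 ≈ 19900 km².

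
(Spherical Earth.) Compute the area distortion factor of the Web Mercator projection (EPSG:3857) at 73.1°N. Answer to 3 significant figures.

11.8

The Mercator projection is conformal; its linear scale factor is the same in every direction and equals sec φ = 1/cos φ.
Areal scale = k² = sec²φ = 1/cos²(73.1°) = 1/0.2907² = 11.83.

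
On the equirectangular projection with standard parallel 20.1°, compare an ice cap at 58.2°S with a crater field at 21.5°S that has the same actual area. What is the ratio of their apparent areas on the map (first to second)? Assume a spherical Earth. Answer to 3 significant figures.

1.77

In the equirectangular projection with standard parallel φ₀ = 20.1° (x = Rλ cos φ₀, y = Rφ), meridians are true-scale (h = 1) and the parallel scale is k = cos φ₀ / cos φ.
Areal scale at 58.2°: h·k = 1.000 × 1.782 = 1.782.
Areal scale at 21.5°: h·k = 1.000 × 1.009 = 1.009.
Ratio = 1.782/1.009 ≈ 1.77.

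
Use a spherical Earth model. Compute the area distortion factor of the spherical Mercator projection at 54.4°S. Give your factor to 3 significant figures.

2.95

For Mercator, h = k = sec φ (a conformal cylindrical projection has a single point scale, 1/cos φ).
Areal scale = k² = sec²φ = 1/cos²(54.4°) = 1/0.5821² = 2.951.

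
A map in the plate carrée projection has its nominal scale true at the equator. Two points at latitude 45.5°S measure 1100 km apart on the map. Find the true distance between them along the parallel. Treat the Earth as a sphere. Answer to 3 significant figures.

771 km

In the plate carrée (x = Rλ, y = Rφ), meridians are true-scale (h = 1) and parallels are stretched by k = sec φ.
Along the parallel at 45.5°, map distances are exaggerated by k = sec 45.5° = 1.427.
True distance = 1100 / 1.427 = 1100 × cos 45.5° ≈ 771 km.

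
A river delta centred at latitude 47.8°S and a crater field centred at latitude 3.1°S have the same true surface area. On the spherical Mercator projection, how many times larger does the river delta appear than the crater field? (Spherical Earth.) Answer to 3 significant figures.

On Mercator, area is exaggerated by sec²φ = 1/cos²φ.
At 47.8°: sec²(47.8°) = 1/0.6717² = 2.216.
At 3.1°: sec²(3.1°) = 1/0.9985² = 1.003.
Ratio = 2.216/1.003 = cos²(3.1°)/cos²(47.8°) ≈ 2.21.

2.21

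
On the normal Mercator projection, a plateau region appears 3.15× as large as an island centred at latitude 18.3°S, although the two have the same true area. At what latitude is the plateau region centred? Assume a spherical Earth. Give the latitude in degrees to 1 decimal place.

57.7°

For equal true areas on Mercator, apparent areas scale as sec²φ, so the ratio is cos²φ₂ / cos²φ₁.
cos²φ₂ / cos²φ₁ = 3.15  ⇒  cos φ₁ = cos 18.3° / √3.15 = 0.9494/1.775 = 0.5349.
φ₁ = arccos(0.5349) ≈ 57.7°.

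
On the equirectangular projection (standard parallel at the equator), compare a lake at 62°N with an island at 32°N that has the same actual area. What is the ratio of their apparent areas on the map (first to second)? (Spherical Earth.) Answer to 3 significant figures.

1.81

In the plate carrée (x = Rλ, y = Rφ), meridians are true-scale (h = 1) and parallels are stretched by k = sec φ.
Areal scale at 62°: h·k = 1.000 × 2.130 = 2.130.
Areal scale at 32°: h·k = 1.000 × 1.179 = 1.179.
Ratio = 2.130/1.179 ≈ 1.81.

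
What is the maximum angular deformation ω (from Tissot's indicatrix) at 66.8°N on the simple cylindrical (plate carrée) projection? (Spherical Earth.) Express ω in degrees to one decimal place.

For the equirectangular projection with φ₀ = 0 (plate carrée), h = 1 along meridians and k = sec φ along parallels.
At 66.8°: h = 1.000, k = 2.538; principal scales a = 2.538, b = 1.000.
sin(ω/2) = (a − b)/(a + b) = 1.538/3.538 = 0.4348, so ω = 2 arcsin(0.4348) ≈ 51.5°.

51.5°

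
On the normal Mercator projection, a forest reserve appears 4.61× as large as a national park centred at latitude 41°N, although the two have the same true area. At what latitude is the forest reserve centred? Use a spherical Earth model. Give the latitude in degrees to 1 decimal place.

On Mercator, (apparent₁)/(apparent₂) = sec²φ₁ / sec²φ₂ when true areas are equal.
cos²φ₂ / cos²φ₁ = 4.61  ⇒  cos φ₁ = cos 41° / √4.61 = 0.7547/2.147 = 0.3515.
φ₁ = arccos(0.3515) ≈ 69.4°.

69.4°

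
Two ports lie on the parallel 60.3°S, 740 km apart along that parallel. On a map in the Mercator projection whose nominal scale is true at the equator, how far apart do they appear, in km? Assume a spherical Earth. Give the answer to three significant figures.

1490 km

For Mercator, h = k = sec φ (a conformal cylindrical projection has a single point scale, 1/cos φ).
Along the parallel, k = sec 60.3° = 1/0.4955 = 2.018.
Map distance = 740 × 2.018 ≈ 1490 km.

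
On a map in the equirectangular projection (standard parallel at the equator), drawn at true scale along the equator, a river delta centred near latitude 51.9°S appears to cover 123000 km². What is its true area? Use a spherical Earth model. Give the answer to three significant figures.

Plate carrée maps x = Rλ, y = Rφ. The meridian scale is h = 1 and the parallel scale is k = 1/cos φ = sec φ.
Areal scale = h·k = 1 × sec φ; at 51.9°, h = 1.000, k = 1.621, so h·k = 1.621.
True area = apparent / (areal scale) = 123000 / 1.621 ≈ 75900 km².

75900 km²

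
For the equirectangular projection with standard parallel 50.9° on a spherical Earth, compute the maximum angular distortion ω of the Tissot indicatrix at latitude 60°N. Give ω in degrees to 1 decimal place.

13.3°

With standard parallel φ₀ = 50.9°, the equirectangular projection gives x = Rλ cos φ₀, y = Rφ, so h = 1 and k = cos 50.9° / cos φ.
At 60°: h = 1.000, k = 1.261; principal scales a = 1.261, b = 1.000.
sin(ω/2) = (a − b)/(a + b) = 0.2614/2.261 = 0.1156, so ω = 2 arcsin(0.1156) ≈ 13.3°.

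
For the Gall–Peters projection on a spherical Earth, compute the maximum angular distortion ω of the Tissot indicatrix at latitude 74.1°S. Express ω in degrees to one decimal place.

Gall–Peters is a cylindrical equal-area projection with standard parallels at ±45°. A cylindrical equal-area projection with standard parallel φ₀ has meridian scale h = cos φ / cos φ₀ and parallel scale k = cos φ₀ / cos φ (so areas are preserved, h·k = 1).
At 74.1°: h = 0.3874, k = 2.581; principal scales a = 2.581, b = 0.3874.
sin(ω/2) = (a − b)/(a + b) = 2.194/2.969 = 0.7390, so ω = 2 arcsin(0.7390) ≈ 95.3°.

95.3°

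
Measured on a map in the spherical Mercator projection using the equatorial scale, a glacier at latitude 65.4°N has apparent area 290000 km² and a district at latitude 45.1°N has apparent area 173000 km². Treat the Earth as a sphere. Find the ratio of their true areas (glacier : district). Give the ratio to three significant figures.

0.583

On Mercator the areal scale is sec²φ, so true area = apparent × cos²φ.
True area of glacier: 290000 × cos²(65.4°) = 290000 × 0.1733 = 50250 km².
True area of district: 173000 × cos²(45.1°) = 173000 × 0.4983 = 86200 km².
Ratio = 50250 / 86200 ≈ 0.583.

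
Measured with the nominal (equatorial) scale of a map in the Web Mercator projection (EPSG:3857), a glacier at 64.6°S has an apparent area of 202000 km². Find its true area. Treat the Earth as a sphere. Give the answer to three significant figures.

For Mercator, h = k = sec φ (a conformal cylindrical projection has a single point scale, 1/cos φ).
Areal scale = k² = sec²φ = 1/cos²(64.6°) = 1/0.4289² = 5.435.
True area = apparent / (areal scale) = 202000 / 5.435 ≈ 37200 km².

37200 km²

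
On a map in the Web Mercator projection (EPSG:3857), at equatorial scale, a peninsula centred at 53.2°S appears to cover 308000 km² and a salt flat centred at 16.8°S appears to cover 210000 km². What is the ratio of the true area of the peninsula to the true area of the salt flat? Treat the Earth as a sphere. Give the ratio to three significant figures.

0.574

Since Mercator area scale is 1/cos²φ, the true area equals the apparent area multiplied by cos²φ.
True area of peninsula: 308000 × cos²(53.2°) = 308000 × 0.3588 = 110500 km².
True area of salt flat: 210000 × cos²(16.8°) = 210000 × 0.9165 = 192500 km².
Ratio = 110500 / 192500 ≈ 0.574.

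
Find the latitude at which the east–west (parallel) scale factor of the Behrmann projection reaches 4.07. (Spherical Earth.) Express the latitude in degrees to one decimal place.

The Behrmann projection is cylindrical equal-area with φ₀ = 30°. A cylindrical equal-area projection with standard parallel φ₀ has meridian scale h = cos φ / cos φ₀ and parallel scale k = cos φ₀ / cos φ (so areas are preserved, h·k = 1).
k = cos φ₀ / cos φ = 4.07  ⇒  cos φ = cos 30° / 4.07 = 0.2128.
φ = arccos(0.2128) ≈ 77.7°.

77.7°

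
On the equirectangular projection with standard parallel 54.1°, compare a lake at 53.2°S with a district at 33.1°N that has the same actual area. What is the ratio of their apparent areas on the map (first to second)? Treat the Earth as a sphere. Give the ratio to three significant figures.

In the equirectangular projection with standard parallel φ₀ = 54.1° (x = Rλ cos φ₀, y = Rφ), meridians are true-scale (h = 1) and the parallel scale is k = cos φ₀ / cos φ.
Areal scale at 53.2°: h·k = 1.000 × 0.9789 = 0.9789.
Areal scale at 33.1°: h·k = 1.000 × 0.7000 = 0.7000.
Ratio = 0.9789/0.7000 ≈ 1.40.

1.40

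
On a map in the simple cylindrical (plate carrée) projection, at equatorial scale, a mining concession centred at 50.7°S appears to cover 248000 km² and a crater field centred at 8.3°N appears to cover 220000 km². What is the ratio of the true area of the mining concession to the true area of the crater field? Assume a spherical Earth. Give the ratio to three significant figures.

0.722

On the plate carrée, areal scale = h·k = 1 × sec φ, so true area = apparent × cos φ.
True area of mining concession: 248000 × cos(50.7°) = 248000 × 0.6334 = 157100 km².
True area of crater field: 220000 × cos(8.3°) = 220000 × 0.9895 = 217700 km².
Ratio = 157100 / 217700 ≈ 0.722.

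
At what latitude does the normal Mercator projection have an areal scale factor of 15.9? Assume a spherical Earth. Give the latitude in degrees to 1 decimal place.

75.5°

Mercator areal scale is sec²φ.
sec²φ = 15.9  ⇒  cos²φ = 0.06289  ⇒  cos φ = 0.2508.
φ = arccos(0.2508) ≈ 75.5°.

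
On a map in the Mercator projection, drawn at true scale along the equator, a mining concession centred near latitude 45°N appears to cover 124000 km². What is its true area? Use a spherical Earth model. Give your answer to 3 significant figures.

Mercator is conformal, so the point scale is isotropic: h = k = sec φ = 1/cos φ.
Areal scale = k² = sec²φ = 1/cos²(45°) = 1/0.7071² = 2.000.
True area = apparent / (areal scale) = 124000 / 2.000 ≈ 62000 km².

62000 km²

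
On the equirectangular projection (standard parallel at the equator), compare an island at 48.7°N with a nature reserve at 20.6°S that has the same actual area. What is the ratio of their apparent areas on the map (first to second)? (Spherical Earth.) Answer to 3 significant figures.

1.42

In the plate carrée (x = Rλ, y = Rφ), meridians are true-scale (h = 1) and parallels are stretched by k = sec φ.
Areal scale at 48.7°: h·k = 1.000 × 1.515 = 1.515.
Areal scale at 20.6°: h·k = 1.000 × 1.068 = 1.068.
Ratio = 1.515/1.068 ≈ 1.42.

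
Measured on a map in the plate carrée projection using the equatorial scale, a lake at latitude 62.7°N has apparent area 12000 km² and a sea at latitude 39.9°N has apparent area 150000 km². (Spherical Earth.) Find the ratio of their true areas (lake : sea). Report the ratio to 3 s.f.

0.0478

Plate carrée has h = 1 and k = sec φ, giving areal scale sec φ; true area = (apparent area) · cos φ.
True area of lake: 12000 × cos(62.7°) = 12000 × 0.4586 = 5504 km².
True area of sea: 150000 × cos(39.9°) = 150000 × 0.7672 = 115100 km².
Ratio = 5504 / 115100 ≈ 0.0478.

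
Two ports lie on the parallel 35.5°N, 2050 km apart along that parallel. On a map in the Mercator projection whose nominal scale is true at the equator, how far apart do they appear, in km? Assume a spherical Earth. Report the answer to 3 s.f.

2520 km

Mercator is conformal, so the point scale is isotropic: h = k = sec φ = 1/cos φ.
Along the parallel, k = sec 35.5° = 1/0.8141 = 1.228.
Map distance = 2050 × 1.228 ≈ 2520 km.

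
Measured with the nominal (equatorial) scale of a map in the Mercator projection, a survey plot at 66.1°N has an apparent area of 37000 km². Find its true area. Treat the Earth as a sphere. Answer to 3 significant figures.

For Mercator, h = k = sec φ (a conformal cylindrical projection has a single point scale, 1/cos φ).
Areal scale = k² = sec²φ = 1/cos²(66.1°) = 1/0.4051² = 6.092.
True area = apparent / (areal scale) = 37000 / 6.092 ≈ 6070 km².

6070 km²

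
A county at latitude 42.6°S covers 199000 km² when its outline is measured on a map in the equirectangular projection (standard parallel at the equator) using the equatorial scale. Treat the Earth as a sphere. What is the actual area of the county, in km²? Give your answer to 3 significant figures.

Plate carrée maps x = Rλ, y = Rφ. The meridian scale is h = 1 and the parallel scale is k = 1/cos φ = sec φ.
Areal scale = h·k = 1 × sec φ; at 42.6°, h = 1.000, k = 1.359, so h·k = 1.359.
True area = apparent / (areal scale) = 199000 / 1.359 ≈ 146000 km².

146000 km²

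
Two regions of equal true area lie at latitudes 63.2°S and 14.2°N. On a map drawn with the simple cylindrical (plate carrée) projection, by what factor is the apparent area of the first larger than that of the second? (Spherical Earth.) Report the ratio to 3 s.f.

For the equirectangular projection with φ₀ = 0 (plate carrée), h = 1 along meridians and k = sec φ along parallels.
Areal scale at 63.2°: h·k = 1.000 × 2.218 = 2.218.
Areal scale at 14.2°: h·k = 1.000 × 1.032 = 1.032.
Ratio = 2.218/1.032 ≈ 2.15.

2.15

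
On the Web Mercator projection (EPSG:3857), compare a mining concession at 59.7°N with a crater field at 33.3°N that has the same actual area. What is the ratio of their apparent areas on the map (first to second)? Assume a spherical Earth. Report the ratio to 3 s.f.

2.74

Mercator areal scale is sec²φ.
At 59.7°: sec²(59.7°) = 1/0.5045² = 3.929.
At 33.3°: sec²(33.3°) = 1/0.8358² = 1.431.
Ratio = 3.929/1.431 = cos²(33.3°)/cos²(59.7°) ≈ 2.74.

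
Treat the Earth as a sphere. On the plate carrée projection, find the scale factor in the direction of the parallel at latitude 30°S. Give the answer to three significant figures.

1.15

In the plate carrée (x = Rλ, y = Rφ), meridians are true-scale (h = 1) and parallels are stretched by k = sec φ.
k = 1/cos 30° = 1/0.8660 = 1.155.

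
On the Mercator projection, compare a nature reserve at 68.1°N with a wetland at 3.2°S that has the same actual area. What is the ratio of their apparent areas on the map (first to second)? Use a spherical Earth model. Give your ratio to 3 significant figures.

Mercator areal scale is sec²φ.
At 68.1°: sec²(68.1°) = 1/0.3730² = 7.188.
At 3.2°: sec²(3.2°) = 1/0.9984² = 1.003.
Ratio = 7.188/1.003 = cos²(3.2°)/cos²(68.1°) ≈ 7.17.

7.17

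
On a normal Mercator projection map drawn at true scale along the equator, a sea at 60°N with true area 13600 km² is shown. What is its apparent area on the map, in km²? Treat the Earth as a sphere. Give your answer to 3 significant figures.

54400 km²

The Mercator projection is conformal; its linear scale factor is the same in every direction and equals sec φ = 1/cos φ.
Areal scale = k² = sec²φ = 1/cos²(60°) = 1/0.5000² = 4.000.
Apparent area = 13600 × 4.000 ≈ 54400 km².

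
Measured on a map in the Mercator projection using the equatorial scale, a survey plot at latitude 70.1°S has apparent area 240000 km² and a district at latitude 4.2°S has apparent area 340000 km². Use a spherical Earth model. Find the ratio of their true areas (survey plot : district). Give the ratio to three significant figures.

0.0822

Since Mercator area scale is 1/cos²φ, the true area equals the apparent area multiplied by cos²φ.
True area of survey plot: 240000 × cos²(70.1°) = 240000 × 0.1159 = 27810 km².
True area of district: 340000 × cos²(4.2°) = 340000 × 0.9946 = 338200 km².
Ratio = 27810 / 338200 ≈ 0.0822.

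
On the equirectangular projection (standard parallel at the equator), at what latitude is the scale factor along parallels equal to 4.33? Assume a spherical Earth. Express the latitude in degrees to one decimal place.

Plate carrée: h = 1, k = sec φ along parallels.
sec φ = 4.33  ⇒  cos φ = 0.2309  ⇒  φ ≈ 76.6°.

76.6°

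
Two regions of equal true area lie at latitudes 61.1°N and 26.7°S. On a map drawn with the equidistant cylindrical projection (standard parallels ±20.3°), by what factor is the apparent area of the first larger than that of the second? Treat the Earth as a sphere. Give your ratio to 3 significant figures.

With standard parallel φ₀ = 20.3°, the equirectangular projection gives x = Rλ cos φ₀, y = Rφ, so h = 1 and k = cos 20.3° / cos φ.
Areal scale at 61.1°: h·k = 1.000 × 1.941 = 1.941.
Areal scale at 26.7°: h·k = 1.000 × 1.050 = 1.050.
Ratio = 1.941/1.050 ≈ 1.85.

1.85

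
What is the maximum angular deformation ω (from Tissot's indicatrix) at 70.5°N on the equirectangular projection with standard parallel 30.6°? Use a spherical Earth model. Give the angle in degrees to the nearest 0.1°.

The equidistant cylindrical projection with φ₀ = 30.6° has h = 1 (meridians true) and k = cos φ₀ / cos φ along parallels.
At 70.5°: h = 1.000, k = 2.579; principal scales a = 2.579, b = 1.000.
sin(ω/2) = (a − b)/(a + b) = 1.579/3.579 = 0.4411, so ω = 2 arcsin(0.4411) ≈ 52.4°.

52.4°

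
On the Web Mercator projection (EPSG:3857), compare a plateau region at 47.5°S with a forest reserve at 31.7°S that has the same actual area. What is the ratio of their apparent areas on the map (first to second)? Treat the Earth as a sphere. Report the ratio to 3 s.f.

On Mercator, area is exaggerated by sec²φ = 1/cos²φ.
At 47.5°: sec²(47.5°) = 1/0.6756² = 2.191.
At 31.7°: sec²(31.7°) = 1/0.8508² = 1.381.
Ratio = 2.191/1.381 = cos²(31.7°)/cos²(47.5°) ≈ 1.59.

1.59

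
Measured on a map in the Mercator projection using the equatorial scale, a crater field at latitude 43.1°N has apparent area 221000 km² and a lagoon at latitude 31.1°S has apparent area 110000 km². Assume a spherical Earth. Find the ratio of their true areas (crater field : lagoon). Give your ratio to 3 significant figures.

1.46

Since Mercator area scale is 1/cos²φ, the true area equals the apparent area multiplied by cos²φ.
True area of crater field: 221000 × cos²(43.1°) = 221000 × 0.5331 = 117800 km².
True area of lagoon: 110000 × cos²(31.1°) = 110000 × 0.7332 = 80650 km².
Ratio = 117800 / 80650 ≈ 1.46.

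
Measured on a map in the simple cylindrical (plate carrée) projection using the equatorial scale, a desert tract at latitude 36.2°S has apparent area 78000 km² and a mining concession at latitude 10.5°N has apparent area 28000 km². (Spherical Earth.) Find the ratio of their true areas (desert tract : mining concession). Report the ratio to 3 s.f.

On the plate carrée, areal scale = h·k = 1 × sec φ, so true area = apparent × cos φ.
True area of desert tract: 78000 × cos(36.2°) = 78000 × 0.8070 = 62940 km².
True area of mining concession: 28000 × cos(10.5°) = 28000 × 0.9833 = 27530 km².
Ratio = 62940 / 27530 ≈ 2.29.

2.29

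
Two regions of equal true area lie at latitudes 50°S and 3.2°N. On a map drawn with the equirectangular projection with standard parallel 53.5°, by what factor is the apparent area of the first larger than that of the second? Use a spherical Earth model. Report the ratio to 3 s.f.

1.55

In the equirectangular projection with standard parallel φ₀ = 53.5° (x = Rλ cos φ₀, y = Rφ), meridians are true-scale (h = 1) and the parallel scale is k = cos φ₀ / cos φ.
Areal scale at 50°: h·k = 1.000 × 0.9254 = 0.9254.
Areal scale at 3.2°: h·k = 1.000 × 0.5958 = 0.5958.
Ratio = 0.9254/0.5958 ≈ 1.55.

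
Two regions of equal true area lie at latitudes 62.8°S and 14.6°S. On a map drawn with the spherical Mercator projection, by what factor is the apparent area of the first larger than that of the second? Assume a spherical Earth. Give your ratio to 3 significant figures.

Mercator is conformal with k = sec φ, so areal scale = k² = sec²φ.
At 62.8°: sec²(62.8°) = 1/0.4571² = 4.786.
At 14.6°: sec²(14.6°) = 1/0.9677² = 1.068.
Ratio = 4.786/1.068 = cos²(14.6°)/cos²(62.8°) ≈ 4.48.

4.48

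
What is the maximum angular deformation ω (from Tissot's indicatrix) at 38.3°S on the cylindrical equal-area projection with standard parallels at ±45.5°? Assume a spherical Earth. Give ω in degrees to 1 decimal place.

12.9°

A cylindrical equal-area projection with standard parallel φ₀ has meridian scale h = cos φ / cos φ₀ and parallel scale k = cos φ₀ / cos φ (so areas are preserved, h·k = 1).
At 38.3°: h = 1.120, k = 0.8931; principal scales a = 1.120, b = 0.8931.
sin(ω/2) = (a − b)/(a + b) = 0.2265/2.013 = 0.1125, so ω = 2 arcsin(0.1125) ≈ 12.9°.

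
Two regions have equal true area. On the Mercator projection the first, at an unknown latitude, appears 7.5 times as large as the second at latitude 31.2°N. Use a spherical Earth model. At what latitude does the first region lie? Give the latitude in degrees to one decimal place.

For equal true areas on Mercator, apparent areas scale as sec²φ, so the ratio is cos²φ₂ / cos²φ₁.
cos²φ₂ / cos²φ₁ = 7.5  ⇒  cos φ₁ = cos 31.2° / √7.5 = 0.8554/2.739 = 0.3123.
φ₁ = arccos(0.3123) ≈ 71.8°.

71.8°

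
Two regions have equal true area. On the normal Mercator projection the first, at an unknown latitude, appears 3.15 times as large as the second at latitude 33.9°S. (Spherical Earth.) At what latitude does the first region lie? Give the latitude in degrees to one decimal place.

62.1°

On Mercator, (apparent₁)/(apparent₂) = sec²φ₁ / sec²φ₂ when true areas are equal.
cos²φ₂ / cos²φ₁ = 3.15  ⇒  cos φ₁ = cos 33.9° / √3.15 = 0.8300/1.775 = 0.4677.
φ₁ = arccos(0.4677) ≈ 62.1°.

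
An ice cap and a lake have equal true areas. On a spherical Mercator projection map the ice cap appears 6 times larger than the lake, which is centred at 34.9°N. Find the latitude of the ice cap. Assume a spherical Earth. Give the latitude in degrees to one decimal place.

For equal true areas on Mercator, apparent areas scale as sec²φ, so the ratio is cos²φ₂ / cos²φ₁.
cos²φ₂ / cos²φ₁ = 6  ⇒  cos φ₁ = cos 34.9° / √6 = 0.8202/2.449 = 0.3348.
φ₁ = arccos(0.3348) ≈ 70.4°.

70.4°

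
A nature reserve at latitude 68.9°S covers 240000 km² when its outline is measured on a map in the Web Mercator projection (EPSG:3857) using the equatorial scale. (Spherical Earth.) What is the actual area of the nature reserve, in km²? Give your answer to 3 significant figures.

The Mercator projection is conformal; its linear scale factor is the same in every direction and equals sec φ = 1/cos φ.
Areal scale = k² = sec²φ = 1/cos²(68.9°) = 1/0.3600² = 7.716.
True area = apparent / (areal scale) = 240000 / 7.716 ≈ 31100 km².

31100 km²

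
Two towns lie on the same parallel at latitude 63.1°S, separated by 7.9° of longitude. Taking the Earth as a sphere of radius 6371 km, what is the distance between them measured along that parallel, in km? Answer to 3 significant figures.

Arc length along a parallel = R cos φ · Δλ (with Δλ in radians).
= 6371 × cos 63.1° × (7.9° × π/180) = 6371 × 0.4524 × 0.1379 ≈ 397 km.

397 km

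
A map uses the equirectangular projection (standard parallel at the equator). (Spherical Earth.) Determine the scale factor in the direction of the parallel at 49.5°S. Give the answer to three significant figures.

1.54

In the plate carrée (x = Rλ, y = Rφ), meridians are true-scale (h = 1) and parallels are stretched by k = sec φ.
k = 1/cos 49.5° = 1/0.6494 = 1.540.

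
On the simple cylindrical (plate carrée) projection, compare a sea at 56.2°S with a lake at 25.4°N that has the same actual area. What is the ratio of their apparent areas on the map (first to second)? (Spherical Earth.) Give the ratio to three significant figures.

1.62

In the plate carrée (x = Rλ, y = Rφ), meridians are true-scale (h = 1) and parallels are stretched by k = sec φ.
Areal scale at 56.2°: h·k = 1.000 × 1.798 = 1.798.
Areal scale at 25.4°: h·k = 1.000 × 1.107 = 1.107.
Ratio = 1.798/1.107 ≈ 1.62.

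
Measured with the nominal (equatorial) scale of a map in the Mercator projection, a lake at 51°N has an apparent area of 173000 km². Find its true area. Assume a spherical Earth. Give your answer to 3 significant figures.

Mercator is conformal, so the point scale is isotropic: h = k = sec φ = 1/cos φ.
Areal scale = k² = sec²φ = 1/cos²(51°) = 1/0.6293² = 2.525.
True area = apparent / (areal scale) = 173000 / 2.525 ≈ 68500 km².

68500 km²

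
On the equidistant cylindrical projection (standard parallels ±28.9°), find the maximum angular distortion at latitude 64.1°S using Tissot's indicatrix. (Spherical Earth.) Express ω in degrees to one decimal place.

The equidistant cylindrical projection with φ₀ = 28.9° has h = 1 (meridians true) and k = cos φ₀ / cos φ along parallels.
At 64.1°: h = 1.000, k = 2.004; principal scales a = 2.004, b = 1.000.
sin(ω/2) = (a − b)/(a + b) = 1.004/3.004 = 0.3343, so ω = 2 arcsin(0.3343) ≈ 39.1°.

39.1°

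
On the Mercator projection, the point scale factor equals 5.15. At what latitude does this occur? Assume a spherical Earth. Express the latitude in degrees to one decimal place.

78.8°

Mercator scale is k = sec φ = 1/cos φ.
1/cos φ = 5.15  ⇒  cos φ = 0.1942  ⇒  φ = arccos(0.1942) ≈ 78.8°.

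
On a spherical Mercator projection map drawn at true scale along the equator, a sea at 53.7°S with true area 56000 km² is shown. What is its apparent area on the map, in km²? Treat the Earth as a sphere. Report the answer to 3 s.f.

160000 km²

The Mercator projection is conformal; its linear scale factor is the same in every direction and equals sec φ = 1/cos φ.
Areal scale = k² = sec²φ = 1/cos²(53.7°) = 1/0.5920² = 2.853.
Apparent area = 56000 × 2.853 ≈ 160000 km².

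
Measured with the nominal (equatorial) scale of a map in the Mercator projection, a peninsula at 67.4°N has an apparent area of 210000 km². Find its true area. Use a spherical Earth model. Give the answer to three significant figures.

Mercator is conformal, so the point scale is isotropic: h = k = sec φ = 1/cos φ.
Areal scale = k² = sec²φ = 1/cos²(67.4°) = 1/0.3843² = 6.771.
True area = apparent / (areal scale) = 210000 / 6.771 ≈ 31000 km².

31000 km²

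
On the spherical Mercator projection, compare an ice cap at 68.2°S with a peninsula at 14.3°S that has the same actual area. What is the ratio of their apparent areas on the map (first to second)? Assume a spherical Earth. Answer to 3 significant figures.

6.81

Mercator is conformal with k = sec φ, so areal scale = k² = sec²φ.
At 68.2°: sec²(68.2°) = 1/0.3714² = 7.251.
At 14.3°: sec²(14.3°) = 1/0.9690² = 1.065.
Ratio = 7.251/1.065 = cos²(14.3°)/cos²(68.2°) ≈ 6.81.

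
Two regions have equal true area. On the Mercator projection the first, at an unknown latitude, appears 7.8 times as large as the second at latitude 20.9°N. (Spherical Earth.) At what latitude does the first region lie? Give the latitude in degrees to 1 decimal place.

70.5°

Mercator areal scale is sec²φ, so apparent-area ratio = sec²φ₁ / sec²φ₂ = cos²φ₂ / cos²φ₁.
cos²φ₂ / cos²φ₁ = 7.8  ⇒  cos φ₁ = cos 20.9° / √7.8 = 0.9342/2.793 = 0.3345.
φ₁ = arccos(0.3345) ≈ 70.5°.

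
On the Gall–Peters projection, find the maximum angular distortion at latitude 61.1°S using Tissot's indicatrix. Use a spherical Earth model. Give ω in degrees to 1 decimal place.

The Gall–Peters projection is cylindrical equal-area with φ₀ = 45°. Cylindrical equal-area (φ₀ = 45°): h = cos φ / cos 45° along meridians, k = cos 45° / cos φ along parallels; h·k = 1.
At 61.1°: h = 0.6835, k = 1.463; principal scales a = 1.463, b = 0.6835.
sin(ω/2) = (a − b)/(a + b) = 0.7797/2.147 = 0.3632, so ω = 2 arcsin(0.3632) ≈ 42.6°.

42.6°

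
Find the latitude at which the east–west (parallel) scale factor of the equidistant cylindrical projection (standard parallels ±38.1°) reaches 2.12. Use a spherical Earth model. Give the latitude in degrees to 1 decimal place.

68.2°

The equidistant cylindrical projection with φ₀ = 38.1° has h = 1 (meridians true) and k = cos φ₀ / cos φ along parallels.
k = cos φ₀ / cos φ = 2.12  ⇒  cos φ = cos 38.1° / 2.12 = 0.3712.
φ = arccos(0.3712) ≈ 68.2°.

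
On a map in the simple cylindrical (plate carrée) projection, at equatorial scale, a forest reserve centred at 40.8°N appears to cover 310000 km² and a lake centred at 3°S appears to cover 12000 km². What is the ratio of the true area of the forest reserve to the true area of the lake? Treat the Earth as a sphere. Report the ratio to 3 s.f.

19.6

On the plate carrée, areal scale = h·k = 1 × sec φ, so true area = apparent × cos φ.
True area of forest reserve: 310000 × cos(40.8°) = 310000 × 0.7570 = 234700 km².
True area of lake: 12000 × cos(3°) = 12000 × 0.9986 = 11980 km².
Ratio = 234700 / 11980 ≈ 19.6.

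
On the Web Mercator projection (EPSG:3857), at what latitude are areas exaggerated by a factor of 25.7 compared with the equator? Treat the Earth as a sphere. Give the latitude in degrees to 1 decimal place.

Mercator areal scale is sec²φ.
sec²φ = 25.7  ⇒  cos²φ = 0.03891  ⇒  cos φ = 0.1973.
φ = arccos(0.1973) ≈ 78.6°.

78.6°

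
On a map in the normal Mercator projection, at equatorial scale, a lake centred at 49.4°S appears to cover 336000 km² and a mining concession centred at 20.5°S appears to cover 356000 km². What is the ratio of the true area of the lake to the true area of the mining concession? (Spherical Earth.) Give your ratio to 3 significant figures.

Since Mercator area scale is 1/cos²φ, the true area equals the apparent area multiplied by cos²φ.
True area of lake: 336000 × cos²(49.4°) = 336000 × 0.4235 = 142300 km².
True area of mining concession: 356000 × cos²(20.5°) = 356000 × 0.8774 = 312300 km².
Ratio = 142300 / 312300 ≈ 0.456.

0.456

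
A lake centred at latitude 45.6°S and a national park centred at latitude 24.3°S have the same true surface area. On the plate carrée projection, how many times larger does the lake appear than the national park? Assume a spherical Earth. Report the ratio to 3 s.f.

In the plate carrée (x = Rλ, y = Rφ), meridians are true-scale (h = 1) and parallels are stretched by k = sec φ.
Areal scale at 45.6°: h·k = 1.000 × 1.429 = 1.429.
Areal scale at 24.3°: h·k = 1.000 × 1.097 = 1.097.
Ratio = 1.429/1.097 ≈ 1.30.

1.30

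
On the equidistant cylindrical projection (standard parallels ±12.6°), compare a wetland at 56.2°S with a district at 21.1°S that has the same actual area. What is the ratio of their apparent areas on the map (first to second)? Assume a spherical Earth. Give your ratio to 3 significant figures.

1.68

In the equirectangular projection with standard parallel φ₀ = 12.6° (x = Rλ cos φ₀, y = Rφ), meridians are true-scale (h = 1) and the parallel scale is k = cos φ₀ / cos φ.
Areal scale at 56.2°: h·k = 1.000 × 1.754 = 1.754.
Areal scale at 21.1°: h·k = 1.000 × 1.046 = 1.046.
Ratio = 1.754/1.046 ≈ 1.68.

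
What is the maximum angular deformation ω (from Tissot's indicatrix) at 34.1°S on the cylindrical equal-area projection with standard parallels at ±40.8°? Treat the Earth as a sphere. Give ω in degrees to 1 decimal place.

10.3°

Cylindrical equal-area (φ₀ = 40.8°): h = cos φ / cos 40.8° along meridians, k = cos 40.8° / cos φ along parallels; h·k = 1.
At 34.1°: h = 1.094, k = 0.9142; principal scales a = 1.094, b = 0.9142.
sin(ω/2) = (a − b)/(a + b) = 0.1797/2.008 = 0.08949, so ω = 2 arcsin(0.08949) ≈ 10.3°.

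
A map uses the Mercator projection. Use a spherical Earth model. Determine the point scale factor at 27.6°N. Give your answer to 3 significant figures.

1.13

For Mercator, h = k = sec φ (a conformal cylindrical projection has a single point scale, 1/cos φ).
k = 1/cos 27.6° = 1/0.8862 = 1.128.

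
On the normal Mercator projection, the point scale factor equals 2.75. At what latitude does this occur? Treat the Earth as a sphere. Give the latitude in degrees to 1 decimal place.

68.7°

Mercator scale is k = sec φ = 1/cos φ.
1/cos φ = 2.75  ⇒  cos φ = 0.3636  ⇒  φ = arccos(0.3636) ≈ 68.7°.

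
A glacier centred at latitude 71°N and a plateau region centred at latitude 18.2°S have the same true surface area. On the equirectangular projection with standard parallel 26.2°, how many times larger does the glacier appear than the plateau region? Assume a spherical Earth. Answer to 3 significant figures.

2.92

The equidistant cylindrical projection with φ₀ = 26.2° has h = 1 (meridians true) and k = cos φ₀ / cos φ along parallels.
Areal scale at 71°: h·k = 1.000 × 2.756 = 2.756.
Areal scale at 18.2°: h·k = 1.000 × 0.9445 = 0.9445.
Ratio = 2.756/0.9445 ≈ 2.92.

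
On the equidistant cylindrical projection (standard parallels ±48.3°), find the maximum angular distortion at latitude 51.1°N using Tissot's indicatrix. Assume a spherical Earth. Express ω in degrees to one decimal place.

With standard parallel φ₀ = 48.3°, the equirectangular projection gives x = Rλ cos φ₀, y = Rφ, so h = 1 and k = cos 48.3° / cos φ.
At 51.1°: h = 1.000, k = 1.059; principal scales a = 1.059, b = 1.000.
sin(ω/2) = (a − b)/(a + b) = 0.05935/2.059 = 0.02882, so ω = 2 arcsin(0.02882) ≈ 3.3°.

3.3°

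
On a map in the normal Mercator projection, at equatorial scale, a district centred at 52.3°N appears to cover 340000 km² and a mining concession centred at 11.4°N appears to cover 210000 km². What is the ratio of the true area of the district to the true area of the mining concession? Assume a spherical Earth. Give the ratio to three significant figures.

0.630

Mercator's areal exaggeration is sec²φ; hence true area = (apparent area) · cos²φ.
True area of district: 340000 × cos²(52.3°) = 340000 × 0.3740 = 127100 km².
True area of mining concession: 210000 × cos²(11.4°) = 210000 × 0.9609 = 201800 km².
Ratio = 127100 / 201800 ≈ 0.630.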